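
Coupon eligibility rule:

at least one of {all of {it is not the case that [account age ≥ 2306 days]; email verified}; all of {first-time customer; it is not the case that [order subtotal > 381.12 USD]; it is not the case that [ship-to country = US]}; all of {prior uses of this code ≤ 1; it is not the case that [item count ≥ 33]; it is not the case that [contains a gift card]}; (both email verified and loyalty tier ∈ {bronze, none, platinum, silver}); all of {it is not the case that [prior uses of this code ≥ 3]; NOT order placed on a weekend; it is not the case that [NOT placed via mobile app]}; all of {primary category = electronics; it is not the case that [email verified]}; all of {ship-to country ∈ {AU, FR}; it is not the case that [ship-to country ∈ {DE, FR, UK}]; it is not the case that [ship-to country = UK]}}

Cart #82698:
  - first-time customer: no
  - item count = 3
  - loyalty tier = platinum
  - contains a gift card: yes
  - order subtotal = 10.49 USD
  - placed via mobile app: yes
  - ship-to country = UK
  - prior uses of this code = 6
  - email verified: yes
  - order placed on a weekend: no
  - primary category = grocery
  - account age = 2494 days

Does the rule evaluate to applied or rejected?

Applied

Atomic conditions:
  account age ≥ 2306 days: 2494 ≥ 2306 is true
  email verified: yes → true
  first-time customer: no → false
  order subtotal > 381.12 USD: 10.49 > 381.12 is false
  ship-to country = US: UK == US is false
  prior uses of this code ≤ 1: 6 ≤ 1 is false
  item count ≥ 33: 3 ≥ 33 is false
  contains a gift card: yes → true
  loyalty tier ∈ {bronze, none, platinum, silver}: platinum is in the set → true
  prior uses of this code ≥ 3: 6 ≥ 3 is true
  NOT order placed on a weekend: no → true
  NOT placed via mobile app: yes → false
  primary category = electronics: grocery == electronics is false
  ship-to country ∈ {AU, FR}: UK is not in the set → false
  ship-to country ∈ {DE, FR, UK}: UK is in the set → true
  ship-to country = UK: UK == UK is true
Combine:
[1.1] NOT true = false
[1] false AND true = false
[2.2] NOT false = true
[2.3] NOT false = true
[2] false AND true AND true = false
[3.2] NOT false = true
[3.3] NOT true = false
[3] false AND true AND false = false
[4] true AND true = true
[5.1] NOT true = false
[5.3] NOT false = true
[5] false AND true AND true = false
[6.2] NOT true = false
[6] false AND false = false
[7.2] NOT true = false
[7.3] NOT true = false
[7] false AND false AND false = false
[root] false OR false OR false OR true OR false OR false OR false = true
Overall: true → applied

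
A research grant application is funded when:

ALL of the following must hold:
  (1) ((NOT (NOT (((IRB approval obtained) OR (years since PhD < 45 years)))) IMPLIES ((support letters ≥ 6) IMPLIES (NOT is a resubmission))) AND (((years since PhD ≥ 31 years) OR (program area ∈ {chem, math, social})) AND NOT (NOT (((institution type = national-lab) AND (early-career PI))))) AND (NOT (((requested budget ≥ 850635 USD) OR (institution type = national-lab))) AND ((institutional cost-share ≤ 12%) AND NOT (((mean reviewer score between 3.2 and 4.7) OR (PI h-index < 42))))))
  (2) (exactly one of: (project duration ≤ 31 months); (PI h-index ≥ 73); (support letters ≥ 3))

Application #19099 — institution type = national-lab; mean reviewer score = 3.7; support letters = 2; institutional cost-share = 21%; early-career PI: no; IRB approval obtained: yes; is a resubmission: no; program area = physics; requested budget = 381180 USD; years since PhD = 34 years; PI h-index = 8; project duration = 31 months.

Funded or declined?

Atomic conditions:
  IRB approval obtained: yes → true
  years since PhD < 45 years: 34 < 45 is true
  support letters ≥ 6: 2 ≥ 6 is false
  NOT is a resubmission: no → true
  years since PhD ≥ 31 years: 34 ≥ 31 is true
  program area ∈ {chem, math, social}: physics is not in the set → false
  institution type = national-lab: national-lab == national-lab is true
  early-career PI: no → false
  requested budget ≥ 850635 USD: 381180 ≥ 850635 is false
  institutional cost-share ≤ 12%: 21 ≤ 12 is false
  mean reviewer score between 3.2 and 4.7: 3.7 in [3.2, 4.7] is true
  PI h-index < 42: 8 < 42 is true
  project duration ≤ 31 months: 31 ≤ 31 is true
  PI h-index ≥ 73: 8 ≥ 73 is false
  support letters ≥ 3: 2 ≥ 3 is false
Combine:
[1.1.1.1.1] true OR true = true
[1.1.1.1] NOT true = false
[1.1.1] NOT false = true
[1.1.2] false → true (antecedent false ⇒ implication holds) = true
[1.1] true → true = true
[1.2.1] true OR false = true
[1.2.2.1.1] true AND false = false
[1.2.2.1] NOT false = true
[1.2.2] NOT true = false
[1.2] true AND false = false
[1.3.1.1] false OR true = true
[1.3.1] NOT true = false
[1.3.2.2.1] true OR true = true
[1.3.2.2] NOT true = false
[1.3.2] false AND false = false
[1.3] false AND false = false
[1] true AND false AND false = false
[2] exactly-one(true, false, false) = true
[root] false AND true = false
Overall: false → declined

Declined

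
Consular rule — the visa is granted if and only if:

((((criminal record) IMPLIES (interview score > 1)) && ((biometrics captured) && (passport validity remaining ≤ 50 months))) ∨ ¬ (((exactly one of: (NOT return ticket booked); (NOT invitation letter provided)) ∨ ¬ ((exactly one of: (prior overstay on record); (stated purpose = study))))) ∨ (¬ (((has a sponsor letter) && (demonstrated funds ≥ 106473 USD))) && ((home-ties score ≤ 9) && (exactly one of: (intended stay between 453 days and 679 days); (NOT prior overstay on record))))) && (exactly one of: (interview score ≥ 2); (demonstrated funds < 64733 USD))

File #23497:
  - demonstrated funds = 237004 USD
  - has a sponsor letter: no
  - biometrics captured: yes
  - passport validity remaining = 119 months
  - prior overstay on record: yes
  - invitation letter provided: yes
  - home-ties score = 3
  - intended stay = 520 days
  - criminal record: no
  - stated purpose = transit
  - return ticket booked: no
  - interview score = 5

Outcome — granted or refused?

Granted

Atomic conditions:
  criminal record: no → false
  interview score > 1: 5 > 1 is true
  biometrics captured: yes → true
  passport validity remaining ≤ 50 months: 119 ≤ 50 is false
  NOT return ticket booked: no → true
  NOT invitation letter provided: yes → false
  prior overstay on record: yes → true
  stated purpose = study: transit == study is false
  has a sponsor letter: no → false
  demonstrated funds ≥ 106473 USD: 237004 ≥ 106473 is true
  home-ties score ≤ 9: 3 ≤ 9 is true
  intended stay between 453 days and 679 days: 520 in [453, 679] is true
  NOT prior overstay on record: yes → false
  interview score ≥ 2: 5 ≥ 2 is true
  demonstrated funds < 64733 USD: 237004 < 64733 is false
Combine:
[1.1.1] false → true (antecedent false ⇒ implication holds) = true
[1.1.2] true AND false = false
[1.1] true AND false = false
[1.2.1.1] exactly-one(true, false) = true
[1.2.1.2.1] exactly-one(true, false) = true
[1.2.1.2] NOT true = false
[1.2.1] true OR false = true
[1.2] NOT true = false
[1.3.1.1] false AND true = false
[1.3.1] NOT false = true
[1.3.2.2] exactly-one(true, false) = true
[1.3.2] true AND true = true
[1.3] true AND true = true
[1] false OR false OR true = true
[2] exactly-one(true, false) = true
[root] true AND true = true
Overall: true → granted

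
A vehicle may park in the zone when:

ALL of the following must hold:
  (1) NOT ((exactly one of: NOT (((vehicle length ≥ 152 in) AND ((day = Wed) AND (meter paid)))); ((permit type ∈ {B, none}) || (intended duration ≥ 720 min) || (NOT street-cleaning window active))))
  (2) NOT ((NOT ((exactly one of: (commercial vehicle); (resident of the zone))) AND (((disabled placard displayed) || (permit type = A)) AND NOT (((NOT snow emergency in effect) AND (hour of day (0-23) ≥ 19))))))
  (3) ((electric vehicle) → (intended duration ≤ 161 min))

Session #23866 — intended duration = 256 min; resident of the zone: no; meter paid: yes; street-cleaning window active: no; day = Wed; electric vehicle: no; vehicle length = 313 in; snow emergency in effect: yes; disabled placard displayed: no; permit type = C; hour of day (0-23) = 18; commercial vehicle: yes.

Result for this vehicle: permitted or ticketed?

Ticketed

Atomic conditions:
  vehicle length ≥ 152 in: 313 ≥ 152 is true
  day = Wed: Wed == Wed is true
  meter paid: yes → true
  permit type ∈ {B, none}: C is not in the set → false
  intended duration ≥ 720 min: 256 ≥ 720 is false
  NOT street-cleaning window active: no → true
  commercial vehicle: yes → true
  resident of the zone: no → false
  disabled placard displayed: no → false
  permit type = A: C == A is false
  NOT snow emergency in effect: yes → false
  hour of day (0-23) ≥ 19: 18 ≥ 19 is false
  electric vehicle: no → false
  intended duration ≤ 161 min: 256 ≤ 161 is false
Combine:
[1.1.1.1.2] true AND true = true
[1.1.1.1] true AND true = true
[1.1.1] NOT true = false
[1.1.2] false OR false OR true = true
[1.1] exactly-one(false, true) = true
[1] NOT true = false
[2.1.1.1] exactly-one(true, false) = true
[2.1.1] NOT true = false
[2.1.2.1] false OR false = false
[2.1.2.2.1] false AND false = false
[2.1.2.2] NOT false = true
[2.1.2] false AND true = false
[2.1] false AND false = false
[2] NOT false = true
[3] false → false (antecedent false ⇒ implication holds) = true
[root] false AND true AND true = false
Overall: false → ticketed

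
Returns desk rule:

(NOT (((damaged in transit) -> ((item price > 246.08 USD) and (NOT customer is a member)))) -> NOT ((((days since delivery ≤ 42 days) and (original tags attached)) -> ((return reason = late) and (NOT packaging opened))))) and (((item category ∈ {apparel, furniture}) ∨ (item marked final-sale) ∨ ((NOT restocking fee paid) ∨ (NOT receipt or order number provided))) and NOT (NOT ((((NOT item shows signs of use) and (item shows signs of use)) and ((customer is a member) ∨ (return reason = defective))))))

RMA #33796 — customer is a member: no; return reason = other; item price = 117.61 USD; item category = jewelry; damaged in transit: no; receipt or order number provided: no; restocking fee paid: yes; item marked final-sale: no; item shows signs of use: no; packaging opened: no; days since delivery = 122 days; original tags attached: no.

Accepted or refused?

Atomic conditions:
  damaged in transit: no → false
  item price > 246.08 USD: 117.61 > 246.08 is false
  NOT customer is a member: no → true
  days since delivery ≤ 42 days: 122 ≤ 42 is false
  original tags attached: no → false
  return reason = late: other == late is false
  NOT packaging opened: no → true
  item category ∈ {apparel, furniture}: jewelry is not in the set → false
  item marked final-sale: no → false
  NOT restocking fee paid: yes → false
  NOT receipt or order number provided: no → true
  NOT item shows signs of use: no → true
  item shows signs of use: no → false
  customer is a member: no → false
  return reason = defective: other == defective is false
Combine:
[1.1.1.2] false AND true = false
[1.1.1] false → false (antecedent false ⇒ implication holds) = true
[1.1] NOT true = false
[1.2.1.1] false AND false = false
[1.2.1.2] false AND true = false
[1.2.1] false → false (antecedent false ⇒ implication holds) = true
[1.2] NOT true = false
[1] false → false (antecedent false ⇒ implication holds) = true
[2.1.3] false OR true = true
[2.1] false OR false OR true = true
[2.2.1.1.1] true AND false = false
[2.2.1.1.2] false OR false = false
[2.2.1.1] false AND false = false
[2.2.1] NOT false = true
[2.2] NOT true = false
[2] true AND false = false
[root] true AND false = false
Overall: false → refused

Refused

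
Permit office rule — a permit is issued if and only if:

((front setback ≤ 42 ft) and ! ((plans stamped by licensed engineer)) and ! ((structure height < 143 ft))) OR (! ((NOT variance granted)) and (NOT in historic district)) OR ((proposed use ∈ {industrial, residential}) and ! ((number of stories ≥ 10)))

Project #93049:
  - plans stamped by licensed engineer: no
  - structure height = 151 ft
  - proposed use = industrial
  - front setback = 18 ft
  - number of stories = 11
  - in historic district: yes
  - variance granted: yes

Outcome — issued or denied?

Issued

Atomic conditions:
  front setback ≤ 42 ft: 18 ≤ 42 is true
  plans stamped by licensed engineer: no → false
  structure height < 143 ft: 151 < 143 is false
  NOT variance granted: yes → false
  NOT in historic district: yes → false
  proposed use ∈ {industrial, residential}: industrial is in the set → true
  number of stories ≥ 10: 11 ≥ 10 is true
Combine:
[1.2] NOT false = true
[1.3] NOT false = true
[1] true AND true AND true = true
[2.1] NOT false = true
[2] true AND false = false
[3.2] NOT true = false
[3] true AND false = false
[root] true OR false OR false = true
Overall: true → issued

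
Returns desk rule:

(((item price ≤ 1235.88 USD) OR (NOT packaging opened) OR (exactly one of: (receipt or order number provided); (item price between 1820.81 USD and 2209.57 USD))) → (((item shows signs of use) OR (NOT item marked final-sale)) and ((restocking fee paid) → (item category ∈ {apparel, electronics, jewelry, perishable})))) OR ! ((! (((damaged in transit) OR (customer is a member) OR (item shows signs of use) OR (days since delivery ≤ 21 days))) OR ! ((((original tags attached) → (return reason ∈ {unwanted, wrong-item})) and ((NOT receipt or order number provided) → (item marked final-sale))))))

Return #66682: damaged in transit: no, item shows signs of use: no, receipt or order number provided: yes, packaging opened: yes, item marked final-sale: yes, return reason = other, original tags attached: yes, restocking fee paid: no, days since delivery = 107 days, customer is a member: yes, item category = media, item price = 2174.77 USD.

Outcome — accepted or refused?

Atomic conditions:
  item price ≤ 1235.88 USD: 2174.77 ≤ 1235.88 is false
  NOT packaging opened: yes → false
  receipt or order number provided: yes → true
  item price between 1820.81 USD and 2209.57 USD: 2174.77 in [1820.81, 2209.57] is true
  item shows signs of use: no → false
  NOT item marked final-sale: yes → false
  restocking fee paid: no → false
  item category ∈ {apparel, electronics, jewelry, perishable}: media is not in the set → false
  damaged in transit: no → false
  customer is a member: yes → true
  days since delivery ≤ 21 days: 107 ≤ 21 is false
  original tags attached: yes → true
  return reason ∈ {unwanted, wrong-item}: other is not in the set → false
  NOT receipt or order number provided: yes → false
  item marked final-sale: yes → true
Combine:
[1.1.3] exactly-one(true, true) = false
[1.1] false OR false OR false = false
[1.2.1] false OR false = false
[1.2.2] false → false (antecedent false ⇒ implication holds) = true
[1.2] false AND true = false
[1] false → false (antecedent false ⇒ implication holds) = true
[2.1.1.1] false OR true OR false OR false = true
[2.1.1] NOT true = false
[2.1.2.1.1] true → false = false
[2.1.2.1.2] false → true (antecedent false ⇒ implication holds) = true
[2.1.2.1] false AND true = false
[2.1.2] NOT false = true
[2.1] false OR true = true
[2] NOT true = false
[root] true OR false = true
Overall: true → accepted

Accepted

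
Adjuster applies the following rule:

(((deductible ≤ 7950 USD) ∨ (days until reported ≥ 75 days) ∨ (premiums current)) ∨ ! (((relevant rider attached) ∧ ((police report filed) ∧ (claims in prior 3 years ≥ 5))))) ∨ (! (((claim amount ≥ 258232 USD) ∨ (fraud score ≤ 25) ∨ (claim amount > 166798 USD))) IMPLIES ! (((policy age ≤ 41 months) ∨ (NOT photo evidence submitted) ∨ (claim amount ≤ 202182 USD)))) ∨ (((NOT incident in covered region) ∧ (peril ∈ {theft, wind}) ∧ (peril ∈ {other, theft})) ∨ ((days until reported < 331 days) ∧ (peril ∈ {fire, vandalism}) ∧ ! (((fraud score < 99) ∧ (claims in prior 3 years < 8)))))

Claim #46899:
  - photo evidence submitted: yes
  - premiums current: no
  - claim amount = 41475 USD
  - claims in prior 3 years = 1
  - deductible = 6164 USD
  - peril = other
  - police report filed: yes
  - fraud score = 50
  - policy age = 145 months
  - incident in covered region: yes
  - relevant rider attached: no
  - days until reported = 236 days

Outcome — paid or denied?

Atomic conditions:
  deductible ≤ 7950 USD: 6164 ≤ 7950 is true
  days until reported ≥ 75 days: 236 ≥ 75 is true
  premiums current: no → false
  relevant rider attached: no → false
  police report filed: yes → true
  claims in prior 3 years ≥ 5: 1 ≥ 5 is false
  claim amount ≥ 258232 USD: 41475 ≥ 258232 is false
  fraud score ≤ 25: 50 ≤ 25 is false
  claim amount > 166798 USD: 41475 > 166798 is false
  policy age ≤ 41 months: 145 ≤ 41 is false
  NOT photo evidence submitted: yes → false
  claim amount ≤ 202182 USD: 41475 ≤ 202182 is true
  NOT incident in covered region: yes → false
  peril ∈ {theft, wind}: other is not in the set → false
  peril ∈ {other, theft}: other is in the set → true
  days until reported < 331 days: 236 < 331 is true
  peril ∈ {fire, vandalism}: other is not in the set → false
  fraud score < 99: 50 < 99 is true
  claims in prior 3 years < 8: 1 < 8 is true
Combine:
[1.1] true OR true OR false = true
[1.2.1.2] true AND false = false
[1.2.1] false AND false = false
[1.2] NOT false = true
[1] true OR true = true
[2.1.1] false OR false OR false = false
[2.1] NOT false = true
[2.2.1] false OR false OR true = true
[2.2] NOT true = false
[2] true → false = false
[3.1] false AND false AND true = false
[3.2.3.1] true AND true = true
[3.2.3] NOT true = false
[3.2] true AND false AND false = false
[3] false OR false = false
[root] true OR false OR false = true
Overall: true → paid

Paid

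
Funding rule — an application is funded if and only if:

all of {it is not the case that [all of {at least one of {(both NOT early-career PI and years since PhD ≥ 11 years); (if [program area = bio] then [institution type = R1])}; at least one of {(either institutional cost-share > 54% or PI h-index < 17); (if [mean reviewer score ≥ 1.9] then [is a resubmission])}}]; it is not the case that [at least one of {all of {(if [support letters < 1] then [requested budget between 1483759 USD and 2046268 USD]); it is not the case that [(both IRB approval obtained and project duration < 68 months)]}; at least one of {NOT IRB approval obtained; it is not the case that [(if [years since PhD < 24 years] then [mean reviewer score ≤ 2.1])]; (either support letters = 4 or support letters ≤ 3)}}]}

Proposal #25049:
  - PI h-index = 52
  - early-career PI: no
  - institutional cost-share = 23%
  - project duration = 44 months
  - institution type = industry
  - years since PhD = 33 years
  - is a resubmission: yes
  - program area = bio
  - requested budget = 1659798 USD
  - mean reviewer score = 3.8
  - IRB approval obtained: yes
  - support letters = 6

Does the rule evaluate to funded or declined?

Declined

Atomic conditions:
  NOT early-career PI: no → true
  years since PhD ≥ 11 years: 33 ≥ 11 is true
  program area = bio: bio == bio is true
  institution type = R1: industry == R1 is false
  institutional cost-share > 54%: 23 > 54 is false
  PI h-index < 17: 52 < 17 is false
  mean reviewer score ≥ 1.9: 3.8 ≥ 1.9 is true
  is a resubmission: yes → true
  support letters < 1: 6 < 1 is false
  requested budget between 1483759 USD and 2046268 USD: 1659798 in [1483759, 2046268] is true
  IRB approval obtained: yes → true
  project duration < 68 months: 44 < 68 is true
  NOT IRB approval obtained: yes → false
  years since PhD < 24 years: 33 < 24 is false
  mean reviewer score ≤ 2.1: 3.8 ≤ 2.1 is false
  support letters = 4: 6 == 4 is false
  support letters ≤ 3: 6 ≤ 3 is false
Combine:
[1.1.1.1] true AND true = true
[1.1.1.2] true → false = false
[1.1.1] true OR false = true
[1.1.2.1] false OR false = false
[1.1.2.2] true → true = true
[1.1.2] false OR true = true
[1.1] true AND true = true
[1] NOT true = false
[2.1.1.1] false → true (antecedent false ⇒ implication holds) = true
[2.1.1.2.1] true AND true = true
[2.1.1.2] NOT true = false
[2.1.1] true AND false = false
[2.1.2.2.1] false → false (antecedent false ⇒ implication holds) = true
[2.1.2.2] NOT true = false
[2.1.2.3] false OR false = false
[2.1.2] false OR false OR false = false
[2.1] false OR false = false
[2] NOT false = true
[root] false AND true = false
Overall: false → declined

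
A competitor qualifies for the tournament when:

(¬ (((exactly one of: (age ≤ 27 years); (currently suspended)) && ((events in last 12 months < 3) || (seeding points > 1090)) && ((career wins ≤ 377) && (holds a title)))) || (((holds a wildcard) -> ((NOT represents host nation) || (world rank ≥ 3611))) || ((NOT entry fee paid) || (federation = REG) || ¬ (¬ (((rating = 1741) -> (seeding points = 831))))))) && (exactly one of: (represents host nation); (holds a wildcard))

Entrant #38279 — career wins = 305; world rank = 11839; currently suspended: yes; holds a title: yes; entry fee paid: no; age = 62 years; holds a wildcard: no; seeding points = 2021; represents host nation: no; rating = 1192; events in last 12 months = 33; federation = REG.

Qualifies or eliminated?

Atomic conditions:
  age ≤ 27 years: 62 ≤ 27 is false
  currently suspended: yes → true
  events in last 12 months < 3: 33 < 3 is false
  seeding points > 1090: 2021 > 1090 is true
  career wins ≤ 377: 305 ≤ 377 is true
  holds a title: yes → true
  holds a wildcard: no → false
  NOT represents host nation: no → true
  world rank ≥ 3611: 11839 ≥ 3611 is true
  NOT entry fee paid: no → true
  federation = REG: REG == REG is true
  rating = 1741: 1192 == 1741 is false
  seeding points = 831: 2021 == 831 is false
  represents host nation: no → false
Combine:
[1.1.1.1] exactly-one(false, true) = true
[1.1.1.2] false OR true = true
[1.1.1.3] true AND true = true
[1.1.1] true AND true AND true = true
[1.1] NOT true = false
[1.2.1.2] true OR true = true
[1.2.1] false → true (antecedent false ⇒ implication holds) = true
[1.2.2.3.1.1] false → false (antecedent false ⇒ implication holds) = true
[1.2.2.3.1] NOT true = false
[1.2.2.3] NOT false = true
[1.2.2] true OR true OR true = true
[1.2] true OR true = true
[1] false OR true = true
[2] exactly-one(false, false) = false
[root] true AND false = false
Overall: false → eliminated

Eliminated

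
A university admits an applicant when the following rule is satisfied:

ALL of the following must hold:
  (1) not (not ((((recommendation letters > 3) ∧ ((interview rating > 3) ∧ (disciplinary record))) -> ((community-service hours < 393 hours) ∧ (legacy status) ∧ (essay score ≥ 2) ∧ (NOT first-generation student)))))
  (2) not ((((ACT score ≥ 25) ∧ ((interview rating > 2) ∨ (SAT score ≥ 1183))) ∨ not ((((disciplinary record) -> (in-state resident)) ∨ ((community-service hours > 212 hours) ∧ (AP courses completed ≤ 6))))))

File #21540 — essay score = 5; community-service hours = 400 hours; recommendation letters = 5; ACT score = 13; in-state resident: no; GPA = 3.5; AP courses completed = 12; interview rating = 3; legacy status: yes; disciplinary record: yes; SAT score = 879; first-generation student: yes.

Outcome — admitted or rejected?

Rejected

Atomic conditions:
  recommendation letters > 3: 5 > 3 is true
  interview rating > 3: 3 > 3 is false
  disciplinary record: yes → true
  community-service hours < 393 hours: 400 < 393 is false
  legacy status: yes → true
  essay score ≥ 2: 5 ≥ 2 is true
  NOT first-generation student: yes → false
  ACT score ≥ 25: 13 ≥ 25 is false
  interview rating > 2: 3 > 2 is true
  SAT score ≥ 1183: 879 ≥ 1183 is false
  in-state resident: no → false
  community-service hours > 212 hours: 400 > 212 is true
  AP courses completed ≤ 6: 12 ≤ 6 is false
Combine:
[1.1.1.1.2] false AND true = false
[1.1.1.1] true AND false = false
[1.1.1.2] false AND true AND true AND false = false
[1.1.1] false → false (antecedent false ⇒ implication holds) = true
[1.1] NOT true = false
[1] NOT false = true
[2.1.1.2] true OR false = true
[2.1.1] false AND true = false
[2.1.2.1.1] true → false = false
[2.1.2.1.2] true AND false = false
[2.1.2.1] false OR false = false
[2.1.2] NOT false = true
[2.1] false OR true = true
[2] NOT true = false
[root] true AND false = false
Overall: false → rejected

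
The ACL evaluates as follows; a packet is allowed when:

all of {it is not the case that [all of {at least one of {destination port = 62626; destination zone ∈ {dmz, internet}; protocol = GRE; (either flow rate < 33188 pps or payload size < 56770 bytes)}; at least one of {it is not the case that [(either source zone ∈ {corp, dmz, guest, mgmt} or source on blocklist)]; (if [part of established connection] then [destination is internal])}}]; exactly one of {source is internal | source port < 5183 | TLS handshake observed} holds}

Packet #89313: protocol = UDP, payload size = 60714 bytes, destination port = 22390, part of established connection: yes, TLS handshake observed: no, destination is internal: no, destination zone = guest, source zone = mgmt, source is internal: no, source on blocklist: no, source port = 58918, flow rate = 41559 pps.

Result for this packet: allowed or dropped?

Dropped

Atomic conditions:
  destination port = 62626: 22390 == 62626 is false
  destination zone ∈ {dmz, internet}: guest is not in the set → false
  protocol = GRE: UDP == GRE is false
  flow rate < 33188 pps: 41559 < 33188 is false
  payload size < 56770 bytes: 60714 < 56770 is false
  source zone ∈ {corp, dmz, guest, mgmt}: mgmt is in the set → true
  source on blocklist: no → false
  part of established connection: yes → true
  destination is internal: no → false
  source is internal: no → false
  source port < 5183: 58918 < 5183 is false
  TLS handshake observed: no → false
Combine:
[1.1.1.4] false OR false = false
[1.1.1] false OR false OR false OR false = false
[1.1.2.1.1] true OR false = true
[1.1.2.1] NOT true = false
[1.1.2.2] true → false = false
[1.1.2] false OR false = false
[1.1] false AND false = false
[1] NOT false = true
[2] exactly-one(false, false, false) = false
[root] true AND false = false
Overall: false → dropped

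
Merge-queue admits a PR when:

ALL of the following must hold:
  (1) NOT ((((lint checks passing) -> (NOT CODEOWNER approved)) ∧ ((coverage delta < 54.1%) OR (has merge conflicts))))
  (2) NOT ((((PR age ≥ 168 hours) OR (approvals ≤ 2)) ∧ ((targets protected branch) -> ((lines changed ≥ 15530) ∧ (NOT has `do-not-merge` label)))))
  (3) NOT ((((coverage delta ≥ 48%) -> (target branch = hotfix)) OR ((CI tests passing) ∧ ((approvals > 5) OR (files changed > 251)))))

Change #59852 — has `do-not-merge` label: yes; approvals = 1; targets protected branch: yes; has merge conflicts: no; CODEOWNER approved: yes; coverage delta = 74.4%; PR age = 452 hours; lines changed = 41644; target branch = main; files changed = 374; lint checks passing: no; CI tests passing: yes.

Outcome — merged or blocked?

Atomic conditions:
  lint checks passing: no → false
  NOT CODEOWNER approved: yes → false
  coverage delta < 54.1%: 74.4 < 54.1 is false
  has merge conflicts: no → false
  PR age ≥ 168 hours: 452 ≥ 168 is true
  approvals ≤ 2: 1 ≤ 2 is true
  targets protected branch: yes → true
  lines changed ≥ 15530: 41644 ≥ 15530 is true
  NOT has `do-not-merge` label: yes → false
  coverage delta ≥ 48%: 74.4 ≥ 48 is true
  target branch = hotfix: main == hotfix is false
  CI tests passing: yes → true
  approvals > 5: 1 > 5 is false
  files changed > 251: 374 > 251 is true
Combine:
[1.1.1] false → false (antecedent false ⇒ implication holds) = true
[1.1.2] false OR false = false
[1.1] true AND false = false
[1] NOT false = true
[2.1.1] true OR true = true
[2.1.2.2] true AND false = false
[2.1.2] true → false = false
[2.1] true AND false = false
[2] NOT false = true
[3.1.1] true → false = false
[3.1.2.2] false OR true = true
[3.1.2] true AND true = true
[3.1] false OR true = true
[3] NOT true = false
[root] true AND true AND false = false
Overall: false → blocked

Blocked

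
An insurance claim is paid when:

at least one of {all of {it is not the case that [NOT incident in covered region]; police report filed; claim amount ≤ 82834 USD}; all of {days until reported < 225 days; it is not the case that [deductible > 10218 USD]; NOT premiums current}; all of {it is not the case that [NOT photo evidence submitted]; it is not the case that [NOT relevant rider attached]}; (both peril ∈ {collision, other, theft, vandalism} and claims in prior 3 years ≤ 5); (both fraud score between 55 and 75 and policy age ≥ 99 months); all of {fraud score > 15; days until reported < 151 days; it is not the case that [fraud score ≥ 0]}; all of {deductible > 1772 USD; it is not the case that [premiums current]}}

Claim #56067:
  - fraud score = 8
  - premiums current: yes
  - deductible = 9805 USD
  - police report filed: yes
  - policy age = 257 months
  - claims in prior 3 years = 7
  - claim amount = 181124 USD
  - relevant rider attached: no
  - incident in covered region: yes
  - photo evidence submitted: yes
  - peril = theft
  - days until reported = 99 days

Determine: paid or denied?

Denied

Atomic conditions:
  NOT incident in covered region: yes → false
  police report filed: yes → true
  claim amount ≤ 82834 USD: 181124 ≤ 82834 is false
  days until reported < 225 days: 99 < 225 is true
  deductible > 10218 USD: 9805 > 10218 is false
  NOT premiums current: yes → false
  NOT photo evidence submitted: yes → false
  NOT relevant rider attached: no → true
  peril ∈ {collision, other, theft, vandalism}: theft is in the set → true
  claims in prior 3 years ≤ 5: 7 ≤ 5 is false
  fraud score between 55 and 75: 8 in [55, 75] is false
  policy age ≥ 99 months: 257 ≥ 99 is true
  fraud score > 15: 8 > 15 is false
  days until reported < 151 days: 99 < 151 is true
  fraud score ≥ 0: 8 ≥ 0 is true
  deductible > 1772 USD: 9805 > 1772 is true
  premiums current: yes → true
Combine:
[1.1] NOT false = true
[1] true AND true AND false = false
[2.2] NOT false = true
[2] true AND true AND false = false
[3.1] NOT false = true
[3.2] NOT true = false
[3] true AND false = false
[4] true AND false = false
[5] false AND true = false
[6.3] NOT true = false
[6] false AND true AND false = false
[7.2] NOT true = false
[7] true AND false = false
[root] false OR false OR false OR false OR false OR false OR false = false
Overall: false → denied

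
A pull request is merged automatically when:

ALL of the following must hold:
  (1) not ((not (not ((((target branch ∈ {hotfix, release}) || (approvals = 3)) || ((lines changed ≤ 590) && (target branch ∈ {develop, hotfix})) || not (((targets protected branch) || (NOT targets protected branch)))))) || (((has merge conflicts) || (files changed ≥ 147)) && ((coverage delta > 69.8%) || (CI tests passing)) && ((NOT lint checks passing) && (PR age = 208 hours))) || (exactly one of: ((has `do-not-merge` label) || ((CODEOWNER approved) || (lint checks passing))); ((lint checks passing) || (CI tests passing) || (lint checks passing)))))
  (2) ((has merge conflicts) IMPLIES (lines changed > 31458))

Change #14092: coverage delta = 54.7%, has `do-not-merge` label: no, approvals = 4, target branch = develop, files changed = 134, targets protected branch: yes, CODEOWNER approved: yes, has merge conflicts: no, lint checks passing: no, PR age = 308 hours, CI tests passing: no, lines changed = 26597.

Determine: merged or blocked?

Blocked

Atomic conditions:
  target branch ∈ {hotfix, release}: develop is not in the set → false
  approvals = 3: 4 == 3 is false
  lines changed ≤ 590: 26597 ≤ 590 is false
  target branch ∈ {develop, hotfix}: develop is in the set → true
  targets protected branch: yes → true
  NOT targets protected branch: yes → false
  has merge conflicts: no → false
  files changed ≥ 147: 134 ≥ 147 is false
  coverage delta > 69.8%: 54.7 > 69.8 is false
  CI tests passing: no → false
  NOT lint checks passing: no → true
  PR age = 208 hours: 308 == 208 is false
  has `do-not-merge` label: no → false
  CODEOWNER approved: yes → true
  lint checks passing: no → false
  lines changed > 31458: 26597 > 31458 is false
Combine:
[1.1.1.1.1.1] false OR false = false
[1.1.1.1.1.2] false AND true = false
[1.1.1.1.1.3.1] true OR false = true
[1.1.1.1.1.3] NOT true = false
[1.1.1.1.1] false OR false OR false = false
[1.1.1.1] NOT false = true
[1.1.1] NOT true = false
[1.1.2.1] false OR false = false
[1.1.2.2] false OR false = false
[1.1.2.3] true AND false = false
[1.1.2] false AND false AND false = false
[1.1.3.1.2] true OR false = true
[1.1.3.1] false OR true = true
[1.1.3.2] false OR false OR false = false
[1.1.3] exactly-one(true, false) = true
[1.1] false OR false OR true = true
[1] NOT true = false
[2] false → false (antecedent false ⇒ implication holds) = true
[root] false AND true = false
Overall: false → blocked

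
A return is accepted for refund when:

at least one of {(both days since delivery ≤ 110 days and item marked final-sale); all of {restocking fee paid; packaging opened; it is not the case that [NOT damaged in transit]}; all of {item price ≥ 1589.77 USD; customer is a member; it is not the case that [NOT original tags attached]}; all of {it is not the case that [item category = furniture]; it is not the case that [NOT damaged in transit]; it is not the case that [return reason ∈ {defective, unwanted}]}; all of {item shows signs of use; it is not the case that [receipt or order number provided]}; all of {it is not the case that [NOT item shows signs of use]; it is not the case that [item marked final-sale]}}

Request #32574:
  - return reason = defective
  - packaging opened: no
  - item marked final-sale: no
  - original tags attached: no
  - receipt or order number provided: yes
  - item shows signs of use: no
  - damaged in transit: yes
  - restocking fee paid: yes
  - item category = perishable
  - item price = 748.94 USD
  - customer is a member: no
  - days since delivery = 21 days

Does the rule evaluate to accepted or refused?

Atomic conditions:
  days since delivery ≤ 110 days: 21 ≤ 110 is true
  item marked final-sale: no → false
  restocking fee paid: yes → true
  packaging opened: no → false
  NOT damaged in transit: yes → false
  item price ≥ 1589.77 USD: 748.94 ≥ 1589.77 is false
  customer is a member: no → false
  NOT original tags attached: no → true
  item category = furniture: perishable == furniture is false
  return reason ∈ {defective, unwanted}: defective is in the set → true
  item shows signs of use: no → false
  receipt or order number provided: yes → true
  NOT item shows signs of use: no → true
Combine:
[1] true AND false = false
[2.3] NOT false = true
[2] true AND false AND true = false
[3.3] NOT true = false
[3] false AND false AND false = false
[4.1] NOT false = true
[4.2] NOT false = true
[4.3] NOT true = false
[4] true AND true AND false = false
[5.2] NOT true = false
[5] false AND false = false
[6.1] NOT true = false
[6.2] NOT false = true
[6] false AND true = false
[root] false OR false OR false OR false OR false OR false = false
Overall: false → refused

Refused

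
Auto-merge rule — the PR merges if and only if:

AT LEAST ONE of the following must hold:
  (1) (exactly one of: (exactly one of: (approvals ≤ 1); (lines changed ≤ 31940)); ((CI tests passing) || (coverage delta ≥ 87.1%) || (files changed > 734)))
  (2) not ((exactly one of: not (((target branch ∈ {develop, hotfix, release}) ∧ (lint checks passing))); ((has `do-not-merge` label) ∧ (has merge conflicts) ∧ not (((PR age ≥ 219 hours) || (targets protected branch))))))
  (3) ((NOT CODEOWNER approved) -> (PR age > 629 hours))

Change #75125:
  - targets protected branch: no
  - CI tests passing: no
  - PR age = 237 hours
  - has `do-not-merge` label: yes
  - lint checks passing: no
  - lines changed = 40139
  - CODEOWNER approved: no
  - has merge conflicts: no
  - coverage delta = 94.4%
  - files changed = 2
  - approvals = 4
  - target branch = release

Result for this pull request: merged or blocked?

Atomic conditions:
  approvals ≤ 1: 4 ≤ 1 is false
  lines changed ≤ 31940: 40139 ≤ 31940 is false
  CI tests passing: no → false
  coverage delta ≥ 87.1%: 94.4 ≥ 87.1 is true
  files changed > 734: 2 > 734 is false
  target branch ∈ {develop, hotfix, release}: release is in the set → true
  lint checks passing: no → false
  has `do-not-merge` label: yes → true
  has merge conflicts: no → false
  PR age ≥ 219 hours: 237 ≥ 219 is true
  targets protected branch: no → false
  NOT CODEOWNER approved: no → true
  PR age > 629 hours: 237 > 629 is false
Combine:
[1.1] exactly-one(false, false) = false
[1.2] false OR true OR false = true
[1] exactly-one(false, true) = true
[2.1.1.1] true AND false = false
[2.1.1] NOT false = true
[2.1.2.3.1] true OR false = true
[2.1.2.3] NOT true = false
[2.1.2] true AND false AND false = false
[2.1] exactly-one(true, false) = true
[2] NOT true = false
[3] true → false = false
[root] true OR false OR false = true
Overall: true → merged

Merged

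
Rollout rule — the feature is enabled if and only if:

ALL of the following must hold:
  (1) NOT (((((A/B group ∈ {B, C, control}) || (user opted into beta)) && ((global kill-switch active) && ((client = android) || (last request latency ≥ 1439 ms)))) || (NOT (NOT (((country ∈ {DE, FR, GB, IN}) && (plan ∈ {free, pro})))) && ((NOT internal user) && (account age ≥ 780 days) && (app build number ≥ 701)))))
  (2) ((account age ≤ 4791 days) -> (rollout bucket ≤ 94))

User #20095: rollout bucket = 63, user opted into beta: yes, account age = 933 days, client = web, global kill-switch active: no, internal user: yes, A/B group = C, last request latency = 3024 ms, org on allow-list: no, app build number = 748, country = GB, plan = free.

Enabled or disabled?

Enabled

Atomic conditions:
  A/B group ∈ {B, C, control}: C is in the set → true
  user opted into beta: yes → true
  global kill-switch active: no → false
  client = android: web == android is false
  last request latency ≥ 1439 ms: 3024 ≥ 1439 is true
  country ∈ {DE, FR, GB, IN}: GB is in the set → true
  plan ∈ {free, pro}: free is in the set → true
  NOT internal user: yes → false
  account age ≥ 780 days: 933 ≥ 780 is true
  app build number ≥ 701: 748 ≥ 701 is true
  account age ≤ 4791 days: 933 ≤ 4791 is true
  rollout bucket ≤ 94: 63 ≤ 94 is true
Combine:
[1.1.1.1] true OR true = true
[1.1.1.2.2] false OR true = true
[1.1.1.2] false AND true = false
[1.1.1] true AND false = false
[1.1.2.1.1.1] true AND true = true
[1.1.2.1.1] NOT true = false
[1.1.2.1] NOT false = true
[1.1.2.2] false AND true AND true = false
[1.1.2] true AND false = false
[1.1] false OR false = false
[1] NOT false = true
[2] true → true = true
[root] true AND true = true
Overall: true → enabled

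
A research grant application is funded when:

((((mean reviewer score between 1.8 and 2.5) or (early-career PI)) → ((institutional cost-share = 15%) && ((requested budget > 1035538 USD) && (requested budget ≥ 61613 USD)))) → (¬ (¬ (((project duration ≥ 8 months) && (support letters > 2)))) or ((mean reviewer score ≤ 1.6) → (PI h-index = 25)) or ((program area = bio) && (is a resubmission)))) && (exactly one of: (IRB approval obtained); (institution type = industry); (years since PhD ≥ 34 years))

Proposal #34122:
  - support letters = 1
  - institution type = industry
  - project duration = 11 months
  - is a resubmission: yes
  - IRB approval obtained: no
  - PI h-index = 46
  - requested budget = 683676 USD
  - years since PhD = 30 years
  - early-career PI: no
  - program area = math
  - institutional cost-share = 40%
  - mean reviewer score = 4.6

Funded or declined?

Funded

Atomic conditions:
  mean reviewer score between 1.8 and 2.5: 4.6 in [1.8, 2.5] is false
  early-career PI: no → false
  institutional cost-share = 15%: 40 == 15 is false
  requested budget > 1035538 USD: 683676 > 1035538 is false
  requested budget ≥ 61613 USD: 683676 ≥ 61613 is true
  project duration ≥ 8 months: 11 ≥ 8 is true
  support letters > 2: 1 > 2 is false
  mean reviewer score ≤ 1.6: 4.6 ≤ 1.6 is false
  PI h-index = 25: 46 == 25 is false
  program area = bio: math == bio is false
  is a resubmission: yes → true
  IRB approval obtained: no → false
  institution type = industry: industry == industry is true
  years since PhD ≥ 34 years: 30 ≥ 34 is false
Combine:
[1.1.1] false OR false = false
[1.1.2.2] false AND true = false
[1.1.2] false AND false = false
[1.1] false → false (antecedent false ⇒ implication holds) = true
[1.2.1.1.1] true AND false = false
[1.2.1.1] NOT false = true
[1.2.1] NOT true = false
[1.2.2] false → false (antecedent false ⇒ implication holds) = true
[1.2.3] false AND true = false
[1.2] false OR true OR false = true
[1] true → true = true
[2] exactly-one(false, true, false) = true
[root] true AND true = true
Overall: true → funded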